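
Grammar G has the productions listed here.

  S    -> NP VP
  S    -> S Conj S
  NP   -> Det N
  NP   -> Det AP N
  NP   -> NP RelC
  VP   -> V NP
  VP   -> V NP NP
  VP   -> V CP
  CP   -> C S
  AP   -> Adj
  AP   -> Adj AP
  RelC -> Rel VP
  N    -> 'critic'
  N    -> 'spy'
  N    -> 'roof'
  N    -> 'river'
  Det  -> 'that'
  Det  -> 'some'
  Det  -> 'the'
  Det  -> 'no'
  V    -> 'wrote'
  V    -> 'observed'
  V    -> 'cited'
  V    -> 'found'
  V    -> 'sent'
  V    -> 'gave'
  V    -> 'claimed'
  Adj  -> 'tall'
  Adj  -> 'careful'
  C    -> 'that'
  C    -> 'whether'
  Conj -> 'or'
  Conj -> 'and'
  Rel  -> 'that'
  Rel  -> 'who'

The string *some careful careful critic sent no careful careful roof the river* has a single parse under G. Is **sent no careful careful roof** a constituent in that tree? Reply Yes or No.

No

[S [NP [Det some] [AP [Adj careful] [AP [Adj careful]]] [N critic]] [VP [V sent] [NP [Det no] [AP [Adj careful] [AP [Adj careful]]] [N roof]] [NP [Det the] [N river]]]]
The smallest constituent containing 'sent no careful careful roof' is the VP spanning 'sent no careful careful roof the river'; no single node in the tree dominates exactly the given words.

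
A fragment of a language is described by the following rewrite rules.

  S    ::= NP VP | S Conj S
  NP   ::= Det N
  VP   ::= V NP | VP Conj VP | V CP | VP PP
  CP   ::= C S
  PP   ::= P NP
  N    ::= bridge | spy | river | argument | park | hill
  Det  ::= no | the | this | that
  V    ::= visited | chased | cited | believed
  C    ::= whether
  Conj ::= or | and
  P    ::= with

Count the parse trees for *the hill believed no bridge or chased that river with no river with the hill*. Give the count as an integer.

Two of the 3 distinct bracketings:
[S [NP [Det the] [N hill]] [VP [VP [V believed] [NP [Det no] [N bridge]]] [Conj or] [VP [VP [VP [V chased] [NP [Det that] [N river]]] [PP [P with] [NP [Det no] [N river]]]] [PP [P with] [NP [Det the] [N hill]]]]]]
[S [NP [Det the] [N hill]] [VP [VP [VP [V believed] [NP [Det no] [N bridge]]] [Conj or] [VP [VP [V chased] [NP [Det that] [N river]]] [PP [P with] [NP [Det no] [N river]]]]] [PP [P with] [NP [Det the] [N hill]]]]]
The trees differ in how a recursive rule is bracketed over the same span.

3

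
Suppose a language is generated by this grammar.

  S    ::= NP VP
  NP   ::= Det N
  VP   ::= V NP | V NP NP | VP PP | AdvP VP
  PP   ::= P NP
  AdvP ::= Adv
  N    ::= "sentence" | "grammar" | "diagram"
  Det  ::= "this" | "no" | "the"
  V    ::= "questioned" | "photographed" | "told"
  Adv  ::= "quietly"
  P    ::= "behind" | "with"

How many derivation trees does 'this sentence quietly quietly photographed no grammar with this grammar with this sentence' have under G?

Two of the 6 distinct bracketings:
[S [NP [Det this] [N sentence]] [VP [VP [VP [AdvP [Adv quietly]] [VP [AdvP [Adv quietly]] [VP [V photographed] [NP [Det no] [N grammar]]]]] [PP [P with] [NP [Det this] [N grammar]]]] [PP [P with] [NP [Det this] [N sentence]]]]]
[S [NP [Det this] [N sentence]] [VP [VP [AdvP [Adv quietly]] [VP [VP [AdvP [Adv quietly]] [VP [V photographed] [NP [Det no] [N grammar]]]] [PP [P with] [NP [Det this] [N grammar]]]]] [PP [P with] [NP [Det this] [N sentence]]]]]
The trees differ in how a recursive rule is bracketed over the same span.

6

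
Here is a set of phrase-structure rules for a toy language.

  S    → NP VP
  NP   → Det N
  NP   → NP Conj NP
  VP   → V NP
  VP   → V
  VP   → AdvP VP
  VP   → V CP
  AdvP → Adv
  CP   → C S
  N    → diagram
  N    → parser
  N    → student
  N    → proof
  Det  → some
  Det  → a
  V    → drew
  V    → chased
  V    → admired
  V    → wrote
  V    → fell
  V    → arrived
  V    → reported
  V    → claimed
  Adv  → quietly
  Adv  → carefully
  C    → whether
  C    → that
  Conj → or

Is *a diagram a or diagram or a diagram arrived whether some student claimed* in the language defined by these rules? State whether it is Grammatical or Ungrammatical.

An N word can never sit immediately before a Det word in any string this grammar generates, so the substring 'diagram a' rules out a derivation.

Ungrammatical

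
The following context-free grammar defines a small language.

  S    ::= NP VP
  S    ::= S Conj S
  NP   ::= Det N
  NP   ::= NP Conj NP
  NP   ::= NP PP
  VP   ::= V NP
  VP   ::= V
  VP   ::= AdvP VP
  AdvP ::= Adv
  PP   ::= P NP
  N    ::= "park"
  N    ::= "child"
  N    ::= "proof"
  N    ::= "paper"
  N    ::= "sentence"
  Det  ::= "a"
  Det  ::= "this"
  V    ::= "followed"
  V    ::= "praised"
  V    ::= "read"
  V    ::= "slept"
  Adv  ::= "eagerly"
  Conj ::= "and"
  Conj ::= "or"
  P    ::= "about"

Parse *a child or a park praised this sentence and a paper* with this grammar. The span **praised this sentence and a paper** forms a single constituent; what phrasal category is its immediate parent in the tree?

[S [NP [NP [Det a] [N child]] [Conj or] [NP [Det a] [N park]]] [VP [V praised] [NP [NP [Det this] [N sentence]] [Conj and] [NP [Det a] [N paper]]]]]
The span 'praised this sentence and a paper' is the VP node built by VP → V NP.
Its mother is the S built by S → NP VP.

S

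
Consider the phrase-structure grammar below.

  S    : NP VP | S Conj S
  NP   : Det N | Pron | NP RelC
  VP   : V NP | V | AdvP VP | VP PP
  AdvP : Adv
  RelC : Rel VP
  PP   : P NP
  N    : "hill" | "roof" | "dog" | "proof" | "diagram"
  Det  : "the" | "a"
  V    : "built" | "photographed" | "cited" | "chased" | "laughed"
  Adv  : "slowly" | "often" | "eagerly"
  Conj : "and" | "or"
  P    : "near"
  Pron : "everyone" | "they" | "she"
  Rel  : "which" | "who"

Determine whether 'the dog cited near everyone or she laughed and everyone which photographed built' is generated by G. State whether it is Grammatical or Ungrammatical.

S
  S
    NP
      Det: the
      N: dog
    VP
      VP
        V: cited
      PP
        P: near
        NP
          Pron: everyone
  Conj: or
  S
    S
      NP
        Pron: she
      VP
        V: laughed
    Conj: and
    S
      NP
        NP
          Pron: everyone
        RelC
          Rel: which
          VP
            V: photographed
      VP
        V: built
The bracketing above is licensed at every node by one of the given productions, with S at the root.

Grammatical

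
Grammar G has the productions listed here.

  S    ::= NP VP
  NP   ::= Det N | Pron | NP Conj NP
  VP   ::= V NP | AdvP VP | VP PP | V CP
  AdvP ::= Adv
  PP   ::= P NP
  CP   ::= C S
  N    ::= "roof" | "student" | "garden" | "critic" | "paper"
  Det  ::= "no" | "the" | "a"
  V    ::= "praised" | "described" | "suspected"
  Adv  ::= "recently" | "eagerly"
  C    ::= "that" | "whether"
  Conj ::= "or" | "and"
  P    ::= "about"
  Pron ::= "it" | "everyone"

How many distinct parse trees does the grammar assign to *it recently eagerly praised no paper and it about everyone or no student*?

Two of the 3 distinct bracketings:
[S [NP [Pron it]] [VP [AdvP [Adv recently]] [VP [AdvP [Adv eagerly]] [VP [VP [V praised] [NP [NP [Det no] [N paper]] [Conj and] [NP [Pron it]]]] [PP [P about] [NP [NP [Pron everyone]] [Conj or] [NP [Det no] [N student]]]]]]]]
[S [NP [Pron it]] [VP [AdvP [Adv recently]] [VP [VP [AdvP [Adv eagerly]] [VP [V praised] [NP [NP [Det no] [N paper]] [Conj and] [NP [Pron it]]]]] [PP [P about] [NP [NP [Pron everyone]] [Conj or] [NP [Det no] [N student]]]]]]]
The trees differ in how a recursive rule is bracketed over the same span.

3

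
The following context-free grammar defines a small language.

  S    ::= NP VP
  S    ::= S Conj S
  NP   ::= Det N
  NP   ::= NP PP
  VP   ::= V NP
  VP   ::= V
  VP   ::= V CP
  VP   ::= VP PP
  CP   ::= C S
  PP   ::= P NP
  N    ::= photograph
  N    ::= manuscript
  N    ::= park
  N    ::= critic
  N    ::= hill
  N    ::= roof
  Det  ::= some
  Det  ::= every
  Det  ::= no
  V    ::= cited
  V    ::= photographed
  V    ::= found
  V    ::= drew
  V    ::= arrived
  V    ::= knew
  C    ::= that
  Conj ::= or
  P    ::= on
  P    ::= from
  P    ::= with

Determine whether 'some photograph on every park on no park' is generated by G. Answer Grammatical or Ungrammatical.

Ungrammatical

For S → NP VP, every NP-prefix leaves a non-VP remainder: after 'some photograph' the remainder is not a VP; after 'some photograph on every park' the remainder is not a VP. The alternative S rule S → S Conj S likewise has no satisfying split.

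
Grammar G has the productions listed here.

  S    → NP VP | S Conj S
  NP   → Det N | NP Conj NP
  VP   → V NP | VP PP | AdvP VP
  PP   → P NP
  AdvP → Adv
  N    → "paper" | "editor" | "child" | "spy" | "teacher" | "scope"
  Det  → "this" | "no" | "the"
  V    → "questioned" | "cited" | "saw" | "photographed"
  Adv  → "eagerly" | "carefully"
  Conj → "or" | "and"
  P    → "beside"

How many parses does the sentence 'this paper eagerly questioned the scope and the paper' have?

[S [NP [Det this] [N paper]] [VP [AdvP [Adv eagerly]] [VP [V questioned] [NP [NP [Det the] [N scope]] [Conj and] [NP [Det the] [N paper]]]]]]
No rule offers an alternative attachment or grouping for any span, so this is the only derivation.

1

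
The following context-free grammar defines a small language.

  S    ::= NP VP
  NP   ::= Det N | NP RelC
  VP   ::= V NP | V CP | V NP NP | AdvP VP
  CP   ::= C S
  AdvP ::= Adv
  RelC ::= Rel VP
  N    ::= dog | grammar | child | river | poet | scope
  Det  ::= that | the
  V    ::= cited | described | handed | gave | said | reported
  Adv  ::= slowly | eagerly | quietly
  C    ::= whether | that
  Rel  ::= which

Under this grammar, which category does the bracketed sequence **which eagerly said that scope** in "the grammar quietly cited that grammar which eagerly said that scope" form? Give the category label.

S
  NP
    Det: the
    N: grammar
  VP
    AdvP
      Adv: quietly
    VP
      V: cited
      NP
        NP
          Det: that
          N: grammar
        RelC
          Rel: which
          VP
            AdvP
              Adv: eagerly
            VP
              V: said
              NP
                Det: that
                N: scope
The span 'which eagerly said that scope' is the RelC node built by RelC → Rel VP.

RelC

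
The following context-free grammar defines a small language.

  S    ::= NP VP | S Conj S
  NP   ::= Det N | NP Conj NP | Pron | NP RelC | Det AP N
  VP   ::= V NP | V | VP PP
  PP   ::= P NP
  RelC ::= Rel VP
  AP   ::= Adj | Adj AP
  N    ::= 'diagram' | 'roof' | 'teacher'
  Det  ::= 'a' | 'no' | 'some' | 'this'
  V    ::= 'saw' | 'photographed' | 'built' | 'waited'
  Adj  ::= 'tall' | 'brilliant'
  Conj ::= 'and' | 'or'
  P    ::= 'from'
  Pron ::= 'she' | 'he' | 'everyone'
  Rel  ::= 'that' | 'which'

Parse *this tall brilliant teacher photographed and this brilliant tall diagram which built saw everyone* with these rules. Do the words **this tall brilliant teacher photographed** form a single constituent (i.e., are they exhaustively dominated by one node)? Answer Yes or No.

Yes

[S [S [NP [Det this] [AP [Adj tall] [AP [Adj brilliant]]] [N teacher]] [VP [V photographed]]] [Conj and] [S [NP [NP [Det this] [AP [Adj brilliant] [AP [Adj tall]]] [N diagram]] [RelC [Rel which] [VP [V built]]]] [VP [V saw] [NP [Pron everyone]]]]]
The words 'this tall brilliant teacher photographed' are exhaustively dominated by a single S node (built by S → NP VP), so they form a constituent.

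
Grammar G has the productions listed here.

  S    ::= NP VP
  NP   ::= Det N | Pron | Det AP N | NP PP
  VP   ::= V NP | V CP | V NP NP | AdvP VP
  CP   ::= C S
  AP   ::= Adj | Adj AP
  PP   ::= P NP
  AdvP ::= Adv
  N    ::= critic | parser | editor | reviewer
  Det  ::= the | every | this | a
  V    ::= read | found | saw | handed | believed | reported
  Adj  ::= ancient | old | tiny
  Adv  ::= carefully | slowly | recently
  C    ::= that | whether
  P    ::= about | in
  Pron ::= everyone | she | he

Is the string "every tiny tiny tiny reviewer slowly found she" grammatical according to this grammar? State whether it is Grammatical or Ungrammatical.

Grammatical

[S [NP [Det every] [AP [Adj tiny] [AP [Adj tiny] [AP [Adj tiny]]]] [N reviewer]] [VP [AdvP [Adv slowly]] [VP [V found] [NP [Pron she]]]]]
Each bracket corresponds to one application of a listed rule, so the string is derivable from S.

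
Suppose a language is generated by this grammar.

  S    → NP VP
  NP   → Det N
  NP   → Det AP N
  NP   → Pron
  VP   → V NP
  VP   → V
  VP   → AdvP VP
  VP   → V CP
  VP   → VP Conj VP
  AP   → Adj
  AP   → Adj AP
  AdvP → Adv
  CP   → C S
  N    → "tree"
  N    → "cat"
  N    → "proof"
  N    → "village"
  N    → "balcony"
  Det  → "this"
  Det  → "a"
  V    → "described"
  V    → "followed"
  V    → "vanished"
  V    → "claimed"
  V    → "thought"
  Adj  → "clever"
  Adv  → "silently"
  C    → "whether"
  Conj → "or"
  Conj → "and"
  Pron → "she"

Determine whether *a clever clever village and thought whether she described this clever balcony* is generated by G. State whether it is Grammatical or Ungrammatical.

For S → NP VP, the only prefix that parses as NP is 'a clever clever village', but the remainder 'and thought whether she described this clever balcony' is not a VP under these rules.

Ungrammatical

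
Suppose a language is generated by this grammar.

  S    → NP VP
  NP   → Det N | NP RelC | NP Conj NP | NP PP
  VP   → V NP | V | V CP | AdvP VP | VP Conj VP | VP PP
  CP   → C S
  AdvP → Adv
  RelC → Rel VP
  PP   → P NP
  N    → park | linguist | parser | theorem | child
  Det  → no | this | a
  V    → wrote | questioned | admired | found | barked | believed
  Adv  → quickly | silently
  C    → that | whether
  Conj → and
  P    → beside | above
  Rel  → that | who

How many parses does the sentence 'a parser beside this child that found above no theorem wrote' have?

Two of the 5 distinct bracketings:
[S [NP [NP [NP [Det a] [N parser]] [PP [P beside] [NP [Det this] [N child]]]] [RelC [Rel that] [VP [VP [V found]] [PP [P above] [NP [Det no] [N theorem]]]]]] [VP [V wrote]]]
[S [NP [NP [Det a] [N parser]] [PP [P beside] [NP [NP [Det this] [N child]] [RelC [Rel that] [VP [VP [V found]] [PP [P above] [NP [Det no] [N theorem]]]]]]]] [VP [V wrote]]]
The trees differ in how a recursive rule is bracketed over the same span.

5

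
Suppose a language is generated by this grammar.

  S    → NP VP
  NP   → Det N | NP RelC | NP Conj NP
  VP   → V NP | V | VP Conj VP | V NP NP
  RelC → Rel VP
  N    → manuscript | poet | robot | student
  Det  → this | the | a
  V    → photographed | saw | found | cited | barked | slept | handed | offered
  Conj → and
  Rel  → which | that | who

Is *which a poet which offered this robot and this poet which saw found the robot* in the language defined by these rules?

Ungrammatical

A Rel word can never sit immediately before a Det word in any string this grammar generates, so the substring 'which a' rules out a derivation.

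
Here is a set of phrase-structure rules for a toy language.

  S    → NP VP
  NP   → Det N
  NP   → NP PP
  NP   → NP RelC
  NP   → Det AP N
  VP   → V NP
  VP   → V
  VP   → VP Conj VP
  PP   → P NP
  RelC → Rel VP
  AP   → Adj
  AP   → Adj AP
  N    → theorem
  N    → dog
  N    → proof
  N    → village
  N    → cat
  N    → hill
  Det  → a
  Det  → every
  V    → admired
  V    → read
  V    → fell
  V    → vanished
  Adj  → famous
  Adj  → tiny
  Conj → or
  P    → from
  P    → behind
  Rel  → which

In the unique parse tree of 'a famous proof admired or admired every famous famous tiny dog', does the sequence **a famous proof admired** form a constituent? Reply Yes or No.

No

[S [NP [Det a] [AP [Adj famous]] [N proof]] [VP [VP [V admired]] [Conj or] [VP [V admired] [NP [Det every] [AP [Adj famous] [AP [Adj famous] [AP [Adj tiny]]]] [N dog]]]]]
The smallest constituent containing 'a famous proof admired' is the S spanning 'a famous proof admired or admired every famous famous tiny dog'; no single node in the tree dominates exactly the given words.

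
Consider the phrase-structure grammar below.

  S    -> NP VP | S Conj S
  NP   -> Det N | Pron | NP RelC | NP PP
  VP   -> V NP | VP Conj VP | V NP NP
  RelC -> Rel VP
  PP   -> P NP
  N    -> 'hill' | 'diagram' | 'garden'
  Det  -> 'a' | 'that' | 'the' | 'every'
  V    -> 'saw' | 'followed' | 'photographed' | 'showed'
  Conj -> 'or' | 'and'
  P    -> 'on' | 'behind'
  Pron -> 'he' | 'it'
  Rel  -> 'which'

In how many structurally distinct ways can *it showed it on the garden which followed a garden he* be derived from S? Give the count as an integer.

4

Two of the 4 distinct bracketings:
[S [NP [Pron it]] [VP [V showed] [NP [NP [NP [Pron it]] [PP [P on] [NP [Det the] [N garden]]]] [RelC [Rel which] [VP [V followed] [NP [Det a] [N garden]] [NP [Pron he]]]]]]]
[S [NP [Pron it]] [VP [V showed] [NP [NP [Pron it]] [PP [P on] [NP [NP [Det the] [N garden]] [RelC [Rel which] [VP [V followed] [NP [Det a] [N garden]] [NP [Pron he]]]]]]]]]
The trees differ in how a recursive rule is bracketed over the same span.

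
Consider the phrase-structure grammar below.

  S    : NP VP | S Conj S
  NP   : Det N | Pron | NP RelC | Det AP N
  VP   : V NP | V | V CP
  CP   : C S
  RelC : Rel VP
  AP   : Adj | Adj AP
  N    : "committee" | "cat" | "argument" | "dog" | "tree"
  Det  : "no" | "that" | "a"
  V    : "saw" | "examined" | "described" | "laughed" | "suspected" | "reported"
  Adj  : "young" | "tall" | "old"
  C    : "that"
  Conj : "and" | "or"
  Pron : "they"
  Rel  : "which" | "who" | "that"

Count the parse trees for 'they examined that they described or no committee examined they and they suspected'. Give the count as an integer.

Two of the 5 distinct bracketings:
[S [NP [Pron they]] [VP [V examined] [CP [C that] [S [S [NP [Pron they]] [VP [V described]]] [Conj or] [S [S [NP [Det no] [N committee]] [VP [V examined] [NP [Pron they]]]] [Conj and] [S [NP [Pron they]] [VP [V suspected]]]]]]]]
[S [NP [Pron they]] [VP [V examined] [CP [C that] [S [S [S [NP [Pron they]] [VP [V described]]] [Conj or] [S [NP [Det no] [N committee]] [VP [V examined] [NP [Pron they]]]]] [Conj and] [S [NP [Pron they]] [VP [V suspected]]]]]]]
The trees differ in how a recursive rule is bracketed over the same span.

5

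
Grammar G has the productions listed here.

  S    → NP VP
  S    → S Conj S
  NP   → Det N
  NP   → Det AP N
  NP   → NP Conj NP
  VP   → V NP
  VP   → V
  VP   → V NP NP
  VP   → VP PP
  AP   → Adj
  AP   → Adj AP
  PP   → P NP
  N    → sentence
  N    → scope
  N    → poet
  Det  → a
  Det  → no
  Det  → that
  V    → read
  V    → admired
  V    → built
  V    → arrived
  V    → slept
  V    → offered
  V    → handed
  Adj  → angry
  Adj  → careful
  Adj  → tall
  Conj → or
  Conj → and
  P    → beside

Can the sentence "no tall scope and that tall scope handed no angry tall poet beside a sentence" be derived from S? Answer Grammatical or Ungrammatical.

S
  NP
    NP
      Det: no
      AP
        Adj: tall
      N: scope
    Conj: and
    NP
      Det: that
      AP
        Adj: tall
      N: scope
  VP
    VP
      V: handed
      NP
        Det: no
        AP
          Adj: angry
          AP
            Adj: tall
        N: poet
    PP
      P: beside
      NP
        Det: a
        N: sentence
Each bracket corresponds to one application of a listed rule, so the string is derivable from S.

Grammatical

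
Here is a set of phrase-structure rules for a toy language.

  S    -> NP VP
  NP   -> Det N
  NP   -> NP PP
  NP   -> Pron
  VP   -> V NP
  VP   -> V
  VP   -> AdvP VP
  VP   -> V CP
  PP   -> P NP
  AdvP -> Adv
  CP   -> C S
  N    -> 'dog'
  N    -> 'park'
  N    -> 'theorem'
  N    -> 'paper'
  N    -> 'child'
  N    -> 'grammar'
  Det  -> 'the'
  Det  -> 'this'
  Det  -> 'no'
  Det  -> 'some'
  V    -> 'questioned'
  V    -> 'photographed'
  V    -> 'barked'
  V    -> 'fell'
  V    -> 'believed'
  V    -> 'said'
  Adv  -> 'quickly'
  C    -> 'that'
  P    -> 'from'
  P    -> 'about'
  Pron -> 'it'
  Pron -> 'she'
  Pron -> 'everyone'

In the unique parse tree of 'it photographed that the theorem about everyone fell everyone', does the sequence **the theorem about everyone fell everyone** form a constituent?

[S [NP [Pron it]] [VP [V photographed] [CP [C that] [S [NP [NP [Det the] [N theorem]] [PP [P about] [NP [Pron everyone]]]] [VP [V fell] [NP [Pron everyone]]]]]]]
The words 'the theorem about everyone fell everyone' are exhaustively dominated by a single S node (built by S → NP VP), so they form a constituent.

Yes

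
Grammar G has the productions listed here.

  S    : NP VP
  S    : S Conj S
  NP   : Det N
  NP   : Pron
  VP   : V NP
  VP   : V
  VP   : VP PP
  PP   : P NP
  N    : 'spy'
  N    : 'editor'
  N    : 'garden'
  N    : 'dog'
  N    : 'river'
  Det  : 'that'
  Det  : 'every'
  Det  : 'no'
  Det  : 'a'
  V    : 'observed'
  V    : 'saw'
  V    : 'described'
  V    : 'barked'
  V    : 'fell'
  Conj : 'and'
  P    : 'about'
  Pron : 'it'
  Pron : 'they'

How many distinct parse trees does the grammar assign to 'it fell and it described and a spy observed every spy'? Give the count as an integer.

The two bracketings:
[S [S [NP [Pron it]] [VP [V fell]]] [Conj and] [S [S [NP [Pron it]] [VP [V described]]] [Conj and] [S [NP [Det a] [N spy]] [VP [V observed] [NP [Det every] [N spy]]]]]]
[S [S [S [NP [Pron it]] [VP [V fell]]] [Conj and] [S [NP [Pron it]] [VP [V described]]]] [Conj and] [S [NP [Det a] [N spy]] [VP [V observed] [NP [Det every] [N spy]]]]]
The trees differ in how a recursive rule is bracketed over the same span.

2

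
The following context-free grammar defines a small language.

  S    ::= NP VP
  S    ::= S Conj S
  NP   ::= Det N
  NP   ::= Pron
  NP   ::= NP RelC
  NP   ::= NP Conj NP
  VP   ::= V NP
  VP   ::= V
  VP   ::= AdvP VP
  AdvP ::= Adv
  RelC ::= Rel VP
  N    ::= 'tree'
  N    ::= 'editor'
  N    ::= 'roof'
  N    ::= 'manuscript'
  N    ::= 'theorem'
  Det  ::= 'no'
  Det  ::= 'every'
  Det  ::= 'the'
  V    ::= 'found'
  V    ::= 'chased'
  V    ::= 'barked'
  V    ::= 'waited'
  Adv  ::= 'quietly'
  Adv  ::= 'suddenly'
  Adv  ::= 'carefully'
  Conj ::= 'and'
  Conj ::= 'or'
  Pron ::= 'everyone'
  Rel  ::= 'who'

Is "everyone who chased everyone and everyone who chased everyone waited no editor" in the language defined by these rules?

S
  NP
    NP
      Pron: everyone
    RelC
      Rel: who
      VP
        V: chased
        NP
          NP
            NP
              Pron: everyone
            Conj: and
            NP
              Pron: everyone
          RelC
            Rel: who
            VP
              V: chased
              NP
                Pron: everyone
  VP
    V: waited
    NP
      Det: no
      N: editor
Every word is introduced by a lexical rule and the phrasal rules combine the resulting categories into a single S.

Grammatical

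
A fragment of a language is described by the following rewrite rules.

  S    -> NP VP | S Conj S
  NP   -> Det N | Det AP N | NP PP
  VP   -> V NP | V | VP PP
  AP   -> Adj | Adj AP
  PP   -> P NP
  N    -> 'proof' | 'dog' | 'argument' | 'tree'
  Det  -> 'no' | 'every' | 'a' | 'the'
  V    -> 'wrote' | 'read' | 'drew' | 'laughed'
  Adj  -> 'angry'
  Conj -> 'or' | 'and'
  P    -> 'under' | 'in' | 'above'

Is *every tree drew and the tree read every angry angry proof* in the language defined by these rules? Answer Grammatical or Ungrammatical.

[S [S [NP [Det every] [N tree]] [VP [V drew]]] [Conj and] [S [NP [Det the] [N tree]] [VP [V read] [NP [Det every] [AP [Adj angry] [AP [Adj angry]]] [N proof]]]]]
Every word is introduced by a lexical rule and the phrasal rules combine the resulting categories into a single S.

Grammatical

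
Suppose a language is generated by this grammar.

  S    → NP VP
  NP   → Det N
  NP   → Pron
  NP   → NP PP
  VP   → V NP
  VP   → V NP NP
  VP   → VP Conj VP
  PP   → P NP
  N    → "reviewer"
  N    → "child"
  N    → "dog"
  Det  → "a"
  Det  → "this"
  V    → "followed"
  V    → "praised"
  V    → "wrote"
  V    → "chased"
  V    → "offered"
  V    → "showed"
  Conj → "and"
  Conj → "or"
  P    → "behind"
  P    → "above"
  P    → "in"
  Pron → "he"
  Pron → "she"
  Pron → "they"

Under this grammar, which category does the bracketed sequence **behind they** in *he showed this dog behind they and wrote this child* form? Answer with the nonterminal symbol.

[S [NP [Pron he]] [VP [VP [V showed] [NP [NP [Det this] [N dog]] [PP [P behind] [NP [Pron they]]]]] [Conj and] [VP [V wrote] [NP [Det this] [N child]]]]]
The span 'behind they' is the PP node built by PP → P NP.

PP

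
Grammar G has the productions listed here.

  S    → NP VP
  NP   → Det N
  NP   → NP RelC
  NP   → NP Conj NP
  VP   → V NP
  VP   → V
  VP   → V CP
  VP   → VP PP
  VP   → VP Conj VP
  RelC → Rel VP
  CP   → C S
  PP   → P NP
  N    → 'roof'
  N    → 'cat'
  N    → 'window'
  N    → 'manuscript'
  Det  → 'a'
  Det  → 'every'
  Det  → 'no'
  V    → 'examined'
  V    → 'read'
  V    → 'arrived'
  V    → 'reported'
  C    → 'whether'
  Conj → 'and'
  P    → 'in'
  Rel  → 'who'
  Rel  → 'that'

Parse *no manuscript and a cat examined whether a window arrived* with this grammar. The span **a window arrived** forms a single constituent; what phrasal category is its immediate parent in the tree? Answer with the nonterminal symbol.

CP

[S [NP [NP [Det no] [N manuscript]] [Conj and] [NP [Det a] [N cat]]] [VP [V examined] [CP [C whether] [S [NP [Det a] [N window]] [VP [V arrived]]]]]]
The span 'a window arrived' is the S node built by S → NP VP.
Its mother is the CP built by CP → C S.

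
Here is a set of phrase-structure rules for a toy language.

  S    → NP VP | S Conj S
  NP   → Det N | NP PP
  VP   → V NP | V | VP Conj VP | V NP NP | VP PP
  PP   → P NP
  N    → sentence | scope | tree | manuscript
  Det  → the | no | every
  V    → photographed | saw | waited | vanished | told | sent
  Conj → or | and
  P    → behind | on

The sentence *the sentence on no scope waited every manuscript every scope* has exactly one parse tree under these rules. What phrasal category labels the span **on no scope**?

S
  NP
    NP
      Det: the
      N: sentence
    PP
      P: on
      NP
        Det: no
        N: scope
  VP
    V: waited
    NP
      Det: every
      N: manuscript
    NP
      Det: every
      N: scope
The span 'on no scope' is the PP node built by PP → P NP.

PP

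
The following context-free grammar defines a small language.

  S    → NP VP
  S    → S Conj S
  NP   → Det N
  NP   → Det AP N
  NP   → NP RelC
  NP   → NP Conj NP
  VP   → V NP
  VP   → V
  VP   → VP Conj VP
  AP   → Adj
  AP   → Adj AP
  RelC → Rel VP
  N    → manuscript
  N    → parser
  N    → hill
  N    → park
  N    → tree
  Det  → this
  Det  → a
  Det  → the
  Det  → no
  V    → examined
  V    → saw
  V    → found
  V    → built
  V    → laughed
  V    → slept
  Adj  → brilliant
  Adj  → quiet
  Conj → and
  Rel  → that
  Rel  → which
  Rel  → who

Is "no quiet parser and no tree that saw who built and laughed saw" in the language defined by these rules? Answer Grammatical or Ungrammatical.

[S [NP [NP [NP [NP [Det no] [AP [Adj quiet]] [N parser]] [Conj and] [NP [Det no] [N tree]]] [RelC [Rel that] [VP [V saw]]]] [RelC [Rel who] [VP [VP [V built]] [Conj and] [VP [V laughed]]]]] [VP [V saw]]]
The bracketing above is licensed at every node by one of the given productions, with S at the root.

Grammatical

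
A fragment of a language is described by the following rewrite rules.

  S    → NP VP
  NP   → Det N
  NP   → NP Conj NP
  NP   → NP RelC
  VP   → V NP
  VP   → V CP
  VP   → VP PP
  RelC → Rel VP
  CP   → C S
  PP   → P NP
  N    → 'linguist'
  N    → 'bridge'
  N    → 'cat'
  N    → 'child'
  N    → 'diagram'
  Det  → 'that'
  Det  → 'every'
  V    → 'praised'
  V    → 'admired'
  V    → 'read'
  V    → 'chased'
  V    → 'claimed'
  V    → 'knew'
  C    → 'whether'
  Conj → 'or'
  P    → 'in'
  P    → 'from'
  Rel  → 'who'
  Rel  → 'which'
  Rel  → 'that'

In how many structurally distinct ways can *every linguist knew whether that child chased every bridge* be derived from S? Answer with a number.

[S [NP [Det every] [N linguist]] [VP [V knew] [CP [C whether] [S [NP [Det that] [N child]] [VP [V chased] [NP [Det every] [N bridge]]]]]]]
No rule offers an alternative attachment or grouping for any span, so this is the only derivation.

1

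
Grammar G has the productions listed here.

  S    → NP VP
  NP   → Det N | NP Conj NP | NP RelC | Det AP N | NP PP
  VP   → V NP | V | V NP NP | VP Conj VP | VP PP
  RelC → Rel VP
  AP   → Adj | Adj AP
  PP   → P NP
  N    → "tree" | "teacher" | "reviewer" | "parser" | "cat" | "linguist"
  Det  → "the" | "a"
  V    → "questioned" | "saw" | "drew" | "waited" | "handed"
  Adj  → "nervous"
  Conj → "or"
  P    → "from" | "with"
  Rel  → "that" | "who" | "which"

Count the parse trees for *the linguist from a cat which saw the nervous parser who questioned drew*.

Two of the 5 distinct bracketings:
[S [NP [NP [NP [Det the] [N linguist]] [PP [P from] [NP [Det a] [N cat]]]] [RelC [Rel which] [VP [V saw] [NP [NP [Det the] [AP [Adj nervous]] [N parser]] [RelC [Rel who] [VP [V questioned]]]]]]] [VP [V drew]]]
[S [NP [NP [NP [NP [Det the] [N linguist]] [PP [P from] [NP [Det a] [N cat]]]] [RelC [Rel which] [VP [V saw] [NP [Det the] [AP [Adj nervous]] [N parser]]]]] [RelC [Rel who] [VP [V questioned]]]] [VP [V drew]]]
The trees differ in how a recursive rule is bracketed over the same span.

5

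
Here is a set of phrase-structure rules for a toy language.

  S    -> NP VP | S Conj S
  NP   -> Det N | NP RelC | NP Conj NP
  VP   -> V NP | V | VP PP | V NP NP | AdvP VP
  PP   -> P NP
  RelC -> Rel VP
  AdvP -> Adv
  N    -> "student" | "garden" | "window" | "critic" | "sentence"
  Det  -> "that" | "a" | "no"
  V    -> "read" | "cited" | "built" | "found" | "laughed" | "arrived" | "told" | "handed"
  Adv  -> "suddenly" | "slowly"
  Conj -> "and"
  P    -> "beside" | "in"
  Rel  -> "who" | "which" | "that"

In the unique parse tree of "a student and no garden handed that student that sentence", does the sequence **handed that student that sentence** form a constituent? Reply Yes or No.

Yes

[S [NP [NP [Det a] [N student]] [Conj and] [NP [Det no] [N garden]]] [VP [V handed] [NP [Det that] [N student]] [NP [Det that] [N sentence]]]]
The words 'handed that student that sentence' are exhaustively dominated by a single VP node (built by VP → V NP NP), so they form a constituent.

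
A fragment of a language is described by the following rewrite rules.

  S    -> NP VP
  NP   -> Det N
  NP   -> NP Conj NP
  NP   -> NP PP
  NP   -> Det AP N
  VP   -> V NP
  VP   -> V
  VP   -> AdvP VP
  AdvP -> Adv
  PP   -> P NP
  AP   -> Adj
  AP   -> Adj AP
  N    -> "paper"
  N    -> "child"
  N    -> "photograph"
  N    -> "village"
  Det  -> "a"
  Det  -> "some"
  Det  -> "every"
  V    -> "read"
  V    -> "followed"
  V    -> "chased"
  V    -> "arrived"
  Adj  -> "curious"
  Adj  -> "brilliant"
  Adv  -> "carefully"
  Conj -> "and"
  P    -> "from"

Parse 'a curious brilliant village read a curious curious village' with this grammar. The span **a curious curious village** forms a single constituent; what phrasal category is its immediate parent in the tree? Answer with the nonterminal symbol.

[S [NP [Det a] [AP [Adj curious] [AP [Adj brilliant]]] [N village]] [VP [V read] [NP [Det a] [AP [Adj curious] [AP [Adj curious]]] [N village]]]]
The span 'a curious curious village' is the NP node built by NP → Det AP N.
Its mother is the VP built by VP → V NP.

VP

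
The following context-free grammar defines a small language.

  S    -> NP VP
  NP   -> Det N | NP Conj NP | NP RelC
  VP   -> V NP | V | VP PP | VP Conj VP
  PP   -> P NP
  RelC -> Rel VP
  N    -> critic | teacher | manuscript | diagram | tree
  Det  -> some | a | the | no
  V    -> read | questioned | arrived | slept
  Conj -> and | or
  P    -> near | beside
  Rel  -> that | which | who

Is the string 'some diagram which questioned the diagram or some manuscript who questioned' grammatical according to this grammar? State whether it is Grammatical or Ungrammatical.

For S → NP VP, every NP-prefix leaves a non-VP remainder: after 'some diagram' the remainder is not a VP; after 'some diagram which questioned' the remainder is not a VP; after 'some diagram which questioned the diagram' the remainder is not a VP (and 1 more).

Ungrammatical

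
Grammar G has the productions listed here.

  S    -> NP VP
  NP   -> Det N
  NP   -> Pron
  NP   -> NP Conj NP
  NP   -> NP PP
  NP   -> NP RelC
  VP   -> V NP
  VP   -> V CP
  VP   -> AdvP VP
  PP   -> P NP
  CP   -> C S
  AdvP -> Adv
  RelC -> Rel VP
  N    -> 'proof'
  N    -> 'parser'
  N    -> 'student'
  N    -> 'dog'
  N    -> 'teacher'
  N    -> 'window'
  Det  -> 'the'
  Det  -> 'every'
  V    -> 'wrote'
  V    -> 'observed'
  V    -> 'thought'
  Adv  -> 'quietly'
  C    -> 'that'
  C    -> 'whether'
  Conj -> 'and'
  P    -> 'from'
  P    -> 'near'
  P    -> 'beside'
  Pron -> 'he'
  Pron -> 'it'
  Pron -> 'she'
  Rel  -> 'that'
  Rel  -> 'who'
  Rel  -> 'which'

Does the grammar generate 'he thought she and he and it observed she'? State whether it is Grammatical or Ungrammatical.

For S → NP VP, the only prefix that parses as NP is 'he', but the remainder 'thought she and he and it observed she' is not a VP under these rules.

Ungrammatical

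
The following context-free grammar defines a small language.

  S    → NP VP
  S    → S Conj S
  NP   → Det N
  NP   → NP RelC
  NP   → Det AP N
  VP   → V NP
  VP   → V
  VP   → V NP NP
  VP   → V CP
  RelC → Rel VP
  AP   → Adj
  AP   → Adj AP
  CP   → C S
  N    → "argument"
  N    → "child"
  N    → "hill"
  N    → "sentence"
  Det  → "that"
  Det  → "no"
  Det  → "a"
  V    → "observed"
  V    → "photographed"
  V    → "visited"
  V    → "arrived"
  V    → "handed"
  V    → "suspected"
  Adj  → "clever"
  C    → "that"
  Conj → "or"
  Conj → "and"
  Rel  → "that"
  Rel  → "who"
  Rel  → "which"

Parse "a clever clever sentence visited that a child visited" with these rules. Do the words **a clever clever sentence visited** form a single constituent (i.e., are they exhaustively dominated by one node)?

[S [NP [Det a] [AP [Adj clever] [AP [Adj clever]]] [N sentence]] [VP [V visited] [CP [C that] [S [NP [Det a] [N child]] [VP [V visited]]]]]]
The smallest constituent containing 'a clever clever sentence visited' is the S spanning 'a clever clever sentence visited that a child visited'; no single node in the tree dominates exactly the given words.

No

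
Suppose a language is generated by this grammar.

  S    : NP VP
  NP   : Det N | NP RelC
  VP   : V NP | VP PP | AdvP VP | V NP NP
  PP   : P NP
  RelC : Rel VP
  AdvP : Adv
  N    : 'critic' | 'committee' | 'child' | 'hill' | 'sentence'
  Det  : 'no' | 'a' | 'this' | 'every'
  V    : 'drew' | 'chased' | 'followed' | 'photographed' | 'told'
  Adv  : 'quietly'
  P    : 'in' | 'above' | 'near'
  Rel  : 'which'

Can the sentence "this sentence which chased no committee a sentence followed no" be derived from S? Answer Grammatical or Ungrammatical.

For S → NP VP, every NP-prefix leaves a non-VP remainder: after 'this sentence' the remainder is not a VP; after 'this sentence which chased no committee' the remainder is not a VP; after 'this sentence which chased no committee a sentence' the remainder is not a VP.

Ungrammatical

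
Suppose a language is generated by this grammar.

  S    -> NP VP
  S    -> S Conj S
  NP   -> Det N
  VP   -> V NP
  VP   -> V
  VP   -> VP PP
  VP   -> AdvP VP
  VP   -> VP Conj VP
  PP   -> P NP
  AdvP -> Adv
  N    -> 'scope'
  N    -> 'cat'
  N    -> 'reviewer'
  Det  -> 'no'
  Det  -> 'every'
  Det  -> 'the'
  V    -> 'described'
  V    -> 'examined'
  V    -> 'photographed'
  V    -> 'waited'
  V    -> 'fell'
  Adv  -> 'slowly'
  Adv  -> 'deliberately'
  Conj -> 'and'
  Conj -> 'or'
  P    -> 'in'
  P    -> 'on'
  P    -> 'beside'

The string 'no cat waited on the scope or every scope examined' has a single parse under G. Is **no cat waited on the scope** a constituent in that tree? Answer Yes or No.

[S [S [NP [Det no] [N cat]] [VP [VP [V waited]] [PP [P on] [NP [Det the] [N scope]]]]] [Conj or] [S [NP [Det every] [N scope]] [VP [V examined]]]]
The words 'no cat waited on the scope' are exhaustively dominated by a single S node (built by S → NP VP), so they form a constituent.

Yes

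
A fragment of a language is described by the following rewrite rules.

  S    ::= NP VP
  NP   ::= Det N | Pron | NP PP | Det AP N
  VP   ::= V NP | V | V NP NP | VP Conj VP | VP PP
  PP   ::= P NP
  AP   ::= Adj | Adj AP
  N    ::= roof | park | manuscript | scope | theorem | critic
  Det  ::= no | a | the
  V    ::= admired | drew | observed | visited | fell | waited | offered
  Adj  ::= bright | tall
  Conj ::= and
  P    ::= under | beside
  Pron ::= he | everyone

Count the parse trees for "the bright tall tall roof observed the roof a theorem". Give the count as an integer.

1

[S [NP [Det the] [AP [Adj bright] [AP [Adj tall] [AP [Adj tall]]]] [N roof]] [VP [V observed] [NP [Det the] [N roof]] [NP [Det a] [N theorem]]]]
No rule offers an alternative attachment or grouping for any span, so this is the only derivation.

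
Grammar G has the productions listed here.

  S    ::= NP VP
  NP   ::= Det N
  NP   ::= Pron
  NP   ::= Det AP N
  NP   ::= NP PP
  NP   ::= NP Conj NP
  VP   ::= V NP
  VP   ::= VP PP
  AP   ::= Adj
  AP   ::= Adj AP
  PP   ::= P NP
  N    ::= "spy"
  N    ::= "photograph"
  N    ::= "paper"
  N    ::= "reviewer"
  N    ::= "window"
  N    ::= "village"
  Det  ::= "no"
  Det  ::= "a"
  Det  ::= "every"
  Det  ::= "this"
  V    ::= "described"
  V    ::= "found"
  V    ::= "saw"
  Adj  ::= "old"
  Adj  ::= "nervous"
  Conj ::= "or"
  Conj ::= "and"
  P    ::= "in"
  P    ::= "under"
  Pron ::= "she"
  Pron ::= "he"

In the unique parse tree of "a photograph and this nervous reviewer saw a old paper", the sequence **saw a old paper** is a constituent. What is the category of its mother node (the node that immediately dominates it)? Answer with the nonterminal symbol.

S
  NP
    NP
      Det: a
      N: photograph
    Conj: and
    NP
      Det: this
      AP
        Adj: nervous
      N: reviewer
  VP
    V: saw
    NP
      Det: a
      AP
        Adj: old
      N: paper
The span 'saw a old paper' is the VP node built by VP → V NP.
Its mother is the S built by S → NP VP.

S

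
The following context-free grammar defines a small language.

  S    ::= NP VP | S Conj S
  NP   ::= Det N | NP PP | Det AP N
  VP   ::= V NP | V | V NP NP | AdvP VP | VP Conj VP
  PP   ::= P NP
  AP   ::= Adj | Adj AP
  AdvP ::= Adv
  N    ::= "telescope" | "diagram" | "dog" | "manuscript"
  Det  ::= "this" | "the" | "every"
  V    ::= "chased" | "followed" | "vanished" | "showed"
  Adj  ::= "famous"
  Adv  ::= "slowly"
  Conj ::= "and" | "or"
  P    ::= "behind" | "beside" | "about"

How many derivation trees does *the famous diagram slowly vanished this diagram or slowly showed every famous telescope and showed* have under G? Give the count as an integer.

7

Two of the 7 distinct bracketings:
[S [NP [Det the] [AP [Adj famous]] [N diagram]] [VP [AdvP [Adv slowly]] [VP [VP [V vanished] [NP [Det this] [N diagram]]] [Conj or] [VP [AdvP [Adv slowly]] [VP [VP [V showed] [NP [Det every] [AP [Adj famous]] [N telescope]]] [Conj and] [VP [V showed]]]]]]]
[S [NP [Det the] [AP [Adj famous]] [N diagram]] [VP [AdvP [Adv slowly]] [VP [VP [V vanished] [NP [Det this] [N diagram]]] [Conj or] [VP [VP [AdvP [Adv slowly]] [VP [V showed] [NP [Det every] [AP [Adj famous]] [N telescope]]]] [Conj and] [VP [V showed]]]]]]
The trees differ in how a recursive rule is bracketed over the same span.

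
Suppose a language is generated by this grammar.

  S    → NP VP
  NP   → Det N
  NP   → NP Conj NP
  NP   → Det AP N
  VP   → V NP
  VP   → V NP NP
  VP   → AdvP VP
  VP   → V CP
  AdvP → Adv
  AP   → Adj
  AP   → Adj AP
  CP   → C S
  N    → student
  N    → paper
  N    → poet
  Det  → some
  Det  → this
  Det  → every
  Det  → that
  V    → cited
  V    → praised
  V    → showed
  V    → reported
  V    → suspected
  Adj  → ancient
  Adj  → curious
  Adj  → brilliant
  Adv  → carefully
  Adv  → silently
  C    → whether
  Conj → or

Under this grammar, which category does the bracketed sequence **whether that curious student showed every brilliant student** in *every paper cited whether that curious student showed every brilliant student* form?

CP

S
  NP
    Det: every
    N: paper
  VP
    V: cited
    CP
      C: whether
      S
        NP
          Det: that
          AP
            Adj: curious
          N: student
        VP
          V: showed
          NP
            Det: every
            AP
              Adj: brilliant
            N: student
The span 'whether that curious student showed every brilliant student' is the CP node built by CP → C S.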